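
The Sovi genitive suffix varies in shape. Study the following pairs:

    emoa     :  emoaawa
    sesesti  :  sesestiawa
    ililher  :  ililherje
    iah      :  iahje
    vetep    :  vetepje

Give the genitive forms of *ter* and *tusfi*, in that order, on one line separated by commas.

terje, tusfiawa

Looking at the final sound of each stem: -je when the stem ends in a consonant (*ililher*, *iah*, *vetep*); -awa when the stem ends in a vowel (*emoa*, *sesesti*).
Since the final sound of *ter* is /r/ (a consonant), it takes -je, giving *terje*.
Since the final sound of *tusfi* is /i/ (a vowel), it takes -awa, giving *tusfiawa*.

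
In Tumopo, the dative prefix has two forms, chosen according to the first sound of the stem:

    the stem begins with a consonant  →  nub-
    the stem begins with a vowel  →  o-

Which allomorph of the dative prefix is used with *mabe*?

*mabe*: first sound = /m/, a consonant → nub-.

nub-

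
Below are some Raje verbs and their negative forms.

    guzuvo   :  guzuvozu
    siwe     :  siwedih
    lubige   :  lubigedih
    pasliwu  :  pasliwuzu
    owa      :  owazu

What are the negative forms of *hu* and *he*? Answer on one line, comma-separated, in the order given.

The alternation tracks the last vowel of the stem — -dih when the last vowel of the stem is a front vowel (*siwe*, *lubige*); -zu when the last vowel of the stem is a back vowel (*guzuvo*, *pasliwu*, *owa*).
The last vowel of *hu* is /u/, which is a back vowel, so the suffix is -zu, giving *huzu*.
Since the last vowel of *he* is /e/ (a front vowel), it takes -dih, giving *hedih*.

huzu, hedih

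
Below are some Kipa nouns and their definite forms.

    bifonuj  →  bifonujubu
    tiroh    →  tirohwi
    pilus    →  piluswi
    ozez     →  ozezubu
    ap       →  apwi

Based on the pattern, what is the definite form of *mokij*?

mokijubu

Looking at the final consonant of each stem: -wi when the stem ends in a voiceless consonant (*tiroh*, *pilus*, *ap*); -ubu when the stem ends in a voiced consonant (*bifonuj*, *ozez*).
*mokij*: final consonant = /j/, voiced → -ubu → *mokijubu*.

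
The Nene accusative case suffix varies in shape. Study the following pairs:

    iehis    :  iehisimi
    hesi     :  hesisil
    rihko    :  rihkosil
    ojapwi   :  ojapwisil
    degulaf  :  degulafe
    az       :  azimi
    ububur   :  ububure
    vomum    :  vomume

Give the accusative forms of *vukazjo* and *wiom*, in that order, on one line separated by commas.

Looking at the final sound of each stem: -imi when the stem ends in a sibilant (*iehis*, *az*); -e when the stem ends in a non-sibilant consonant (*degulaf*, *ububur*, *vomum*); -sil when the stem ends in a vowel (*hesi*, *rihko*, *ojapwi*).
*vukazjo* — final sound /o/ (a vowel) → -sil → *vukazjosil*.
*wiom* — final sound /m/ (a non-sibilant consonant) → -e → *wiome*.

vukazjosil, wiome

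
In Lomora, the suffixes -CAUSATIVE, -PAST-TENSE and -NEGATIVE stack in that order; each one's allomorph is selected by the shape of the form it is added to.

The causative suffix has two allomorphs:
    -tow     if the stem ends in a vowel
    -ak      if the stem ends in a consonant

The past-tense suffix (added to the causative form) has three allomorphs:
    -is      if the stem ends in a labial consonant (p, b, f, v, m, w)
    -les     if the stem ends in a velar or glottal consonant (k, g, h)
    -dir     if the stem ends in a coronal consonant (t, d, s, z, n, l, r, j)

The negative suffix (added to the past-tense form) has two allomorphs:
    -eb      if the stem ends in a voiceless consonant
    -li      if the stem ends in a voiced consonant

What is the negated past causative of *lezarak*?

*lezarak* — final sound /k/ (a consonant) → -ak → *lezarakak*.
The causative form *lezarakak* — final consonant /k/ (velar/glottal) → -les → *lezarakakles*.
The past-tense form *lezarakakles*: final consonant = /s/, voiceless → -eb → *lezarakakleseb*.

lezarakakleseb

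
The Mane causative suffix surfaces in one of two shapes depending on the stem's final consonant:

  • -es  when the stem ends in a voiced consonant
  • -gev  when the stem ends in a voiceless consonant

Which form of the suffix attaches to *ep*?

-gev

*ep*: final consonant = /p/, voiceless → -gev.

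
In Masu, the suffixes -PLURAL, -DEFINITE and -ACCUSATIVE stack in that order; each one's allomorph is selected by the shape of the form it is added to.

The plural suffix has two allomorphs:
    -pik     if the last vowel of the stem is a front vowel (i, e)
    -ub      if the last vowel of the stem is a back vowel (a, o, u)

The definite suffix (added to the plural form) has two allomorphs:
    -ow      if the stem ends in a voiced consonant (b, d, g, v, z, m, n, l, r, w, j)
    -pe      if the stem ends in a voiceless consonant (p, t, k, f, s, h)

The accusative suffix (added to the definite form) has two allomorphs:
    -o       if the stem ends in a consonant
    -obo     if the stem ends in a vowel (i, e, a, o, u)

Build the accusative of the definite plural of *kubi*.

*kubi* — last vowel /i/ (a front vowel) → -pik → *kubipik*.
The final consonant of the plural form *kubipik* is /k/, which is voiceless, so the definite suffix is -pe, giving *kubipikpe*.
The definite form *kubipikpe* — final sound /e/ (a vowel) → -obo → *kubipikpeobo*.

kubipikpeobo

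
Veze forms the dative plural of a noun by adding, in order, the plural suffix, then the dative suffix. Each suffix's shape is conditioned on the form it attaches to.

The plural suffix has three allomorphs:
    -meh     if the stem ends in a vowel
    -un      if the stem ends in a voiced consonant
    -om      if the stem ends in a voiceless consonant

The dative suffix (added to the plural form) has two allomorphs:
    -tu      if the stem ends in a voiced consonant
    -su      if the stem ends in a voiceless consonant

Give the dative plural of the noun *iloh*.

*iloh* — final sound /h/ (a voiceless consonant) → -om → *ilohom*.
The plural form *ilohom*: final consonant = /m/, voiced → -tu → *ilohomtu*.

ilohomtu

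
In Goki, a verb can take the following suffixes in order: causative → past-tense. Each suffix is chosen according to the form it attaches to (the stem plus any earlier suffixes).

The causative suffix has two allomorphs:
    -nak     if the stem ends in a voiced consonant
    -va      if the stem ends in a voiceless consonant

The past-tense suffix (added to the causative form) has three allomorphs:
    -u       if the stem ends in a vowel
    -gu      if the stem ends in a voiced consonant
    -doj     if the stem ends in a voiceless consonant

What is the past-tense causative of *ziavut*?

*ziavut*: final consonant = /t/, voiceless → -va → *ziavutva*.
Since the final sound of the causative form *ziavutva* is /a/ (a vowel), it takes -u, giving *ziavutvau*.

ziavutvau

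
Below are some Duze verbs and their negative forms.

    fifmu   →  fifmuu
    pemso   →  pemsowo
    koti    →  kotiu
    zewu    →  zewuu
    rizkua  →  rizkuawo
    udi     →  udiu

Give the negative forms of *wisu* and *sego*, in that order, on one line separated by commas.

wisuu, segowo

The alternation tracks the last vowel of the stem — -u when the last vowel of the stem is a high vowel (*fifmu*, *koti*, *zewu*, *udi*); -wo when the last vowel of the stem is a non-high vowel (*pemso*, *rizkua*).
Since the last vowel of *wisu* is /u/ (a high vowel), it takes -u, giving *wisuu*.
*sego* — last vowel /o/ (a non-high vowel) → -wo → *segowo*.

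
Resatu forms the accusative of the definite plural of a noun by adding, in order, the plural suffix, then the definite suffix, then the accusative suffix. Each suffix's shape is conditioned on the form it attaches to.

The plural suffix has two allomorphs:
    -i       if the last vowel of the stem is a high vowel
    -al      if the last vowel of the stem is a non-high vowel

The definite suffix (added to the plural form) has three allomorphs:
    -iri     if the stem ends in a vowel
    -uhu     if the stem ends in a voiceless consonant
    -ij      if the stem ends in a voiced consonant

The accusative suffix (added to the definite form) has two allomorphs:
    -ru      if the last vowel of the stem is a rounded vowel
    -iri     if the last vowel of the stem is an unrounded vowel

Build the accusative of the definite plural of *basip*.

basipiiriiri

*basip* — last vowel /i/ (a high vowel) → -i → *basipi*.
Since the final sound of the plural form *basipi* is /i/ (a vowel), it takes -iri, giving *basipiiri*.
The definite form *basipiiri*: last vowel = /i/, an unrounded vowel → -iri → *basipiiriiri*.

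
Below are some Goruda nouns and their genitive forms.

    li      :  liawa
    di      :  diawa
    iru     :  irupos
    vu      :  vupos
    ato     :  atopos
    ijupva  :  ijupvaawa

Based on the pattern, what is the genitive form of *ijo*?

ijopos

The alternation tracks the last vowel of the stem — -pos when the last vowel of the stem is a rounded vowel (*iru*, *vu*, *ato*); -awa when the last vowel of the stem is an unrounded vowel (*li*, *di*, *ijupva*).
*ijo*: last vowel = /o/, a rounded vowel → -pos → *ijopos*.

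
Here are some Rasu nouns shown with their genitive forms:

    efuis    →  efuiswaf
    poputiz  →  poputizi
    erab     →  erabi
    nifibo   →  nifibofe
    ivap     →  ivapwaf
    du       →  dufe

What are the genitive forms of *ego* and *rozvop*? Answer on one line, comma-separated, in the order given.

egofe, rozvopwaf

The alternation tracks the final sound of the stem — -waf when the stem ends in a voiceless consonant (*efuis*, *ivap*); -i when the stem ends in a voiced consonant (*poputiz*, *erab*); -fe when the stem ends in a vowel (*nifibo*, *du*).
Since the final sound of *ego* is /o/ (a vowel), it takes -fe, giving *egofe*.
*rozvop*: final sound = /p/, a voiceless consonant → -waf → *rozvopwaf*.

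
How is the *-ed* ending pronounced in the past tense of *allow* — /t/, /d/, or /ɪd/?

The stem *allow* ends in a voiced sound other than /d/.
The -ed suffix is realized as /ɪd/ after /t, d/; as /t/ after other voiceless consonants; and as /d/ after other voiced sounds.
So -ed on *allow* is pronounced /d/.

/d/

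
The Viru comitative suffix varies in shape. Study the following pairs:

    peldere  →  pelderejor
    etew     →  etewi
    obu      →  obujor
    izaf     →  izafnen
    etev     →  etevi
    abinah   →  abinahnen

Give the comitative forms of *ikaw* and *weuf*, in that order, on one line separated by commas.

ikawi, weufnen

The suffix is conditioned by the final sound: -nen when the stem ends in a voiceless consonant (*izaf*, *abinah*); -i when the stem ends in a voiced consonant (*etew*, *etev*); -jor when the stem ends in a vowel (*peldere*, *obu*).
Since the final sound of *ikaw* is /w/ (a voiced consonant), it takes -i, giving *ikawi*.
The final sound of *weuf* is /f/, which is a voiceless consonant, so the suffix is -nen, giving *weufnen*.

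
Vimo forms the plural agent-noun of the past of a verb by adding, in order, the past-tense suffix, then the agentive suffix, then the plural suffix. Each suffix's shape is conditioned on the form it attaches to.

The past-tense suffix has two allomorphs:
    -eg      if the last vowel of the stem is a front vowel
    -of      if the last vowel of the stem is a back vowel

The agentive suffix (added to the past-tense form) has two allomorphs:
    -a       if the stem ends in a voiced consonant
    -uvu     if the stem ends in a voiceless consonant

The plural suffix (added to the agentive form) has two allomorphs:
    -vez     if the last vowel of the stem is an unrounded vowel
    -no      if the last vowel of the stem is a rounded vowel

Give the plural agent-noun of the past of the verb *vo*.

voofuvuno

Since the last vowel of *vo* is /o/ (a back vowel), it takes -of, giving *voof*.
The past-tense form *voof*: final consonant = /f/, voiceless → -uvu → *voofuvu*.
Since the last vowel of the agentive form *voofuvu* is /u/ (a rounded vowel), it takes -no, giving *voofuvuno*.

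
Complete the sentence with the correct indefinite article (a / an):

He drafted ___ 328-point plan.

The indefinite article is chosen by the initial *sound* of the following word, not its spelling.
The number *328* is spoken "three hundred …", beginning with /θriː/ — a consonant sound.
So the article is *a*: He drafted a 328-point plan.

a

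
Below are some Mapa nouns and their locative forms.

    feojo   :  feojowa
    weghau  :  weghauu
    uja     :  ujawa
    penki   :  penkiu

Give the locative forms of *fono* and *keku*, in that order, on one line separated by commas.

The suffix is conditioned by the last vowel: -u when the last vowel of the stem is a high vowel (*weghau*, *penki*); -wa when the last vowel of the stem is a non-high vowel (*feojo*, *uja*).
*fono* — last vowel /o/ (a non-high vowel) → -wa → *fonowa*.
The last vowel of *keku* is /u/, which is a high vowel, so the suffix is -u, giving *kekuu*.

fonowa, kekuu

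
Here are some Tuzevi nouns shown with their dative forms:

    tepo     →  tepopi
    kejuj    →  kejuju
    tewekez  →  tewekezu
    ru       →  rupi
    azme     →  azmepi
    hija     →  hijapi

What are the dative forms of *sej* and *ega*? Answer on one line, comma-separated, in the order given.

seju, egapi

The pattern is consonant vs. vowel: -u when the stem ends in a consonant (*kejuj*, *tewekez*); -pi when the stem ends in a vowel (*tepo*, *ru*, *azme*, *hija*).
*sej* — final sound /j/ (a consonant) → -u → *seju*.
*ega*: final sound = /a/, a vowel → -pi → *egapi*.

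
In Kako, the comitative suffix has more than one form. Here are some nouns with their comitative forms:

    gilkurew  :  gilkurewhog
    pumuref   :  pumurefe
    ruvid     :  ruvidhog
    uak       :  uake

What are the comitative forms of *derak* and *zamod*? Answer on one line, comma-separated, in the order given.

Looking at the final consonant of each stem: -e when the stem ends in a voiceless consonant (*pumuref*, *uak*); -hog when the stem ends in a voiced consonant (*gilkurew*, *ruvid*).
*derak* — final consonant /k/ (voiceless) → -e → *derake*.
Since the final consonant of *zamod* is /d/ (voiced), it takes -hog, giving *zamodhog*.

derake, zamodhog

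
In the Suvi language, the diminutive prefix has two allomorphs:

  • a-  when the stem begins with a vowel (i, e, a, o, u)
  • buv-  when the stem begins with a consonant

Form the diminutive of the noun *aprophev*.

The first sound of *aprophev* is /a/, which is a vowel, so the prefix is a-, giving *aaprophev*.

aaprophev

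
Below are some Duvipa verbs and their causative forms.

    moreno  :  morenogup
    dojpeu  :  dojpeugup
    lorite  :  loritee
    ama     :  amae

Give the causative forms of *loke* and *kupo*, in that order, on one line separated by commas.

lokee, kupogup

The suffix is conditioned by the last vowel: -gup when the last vowel of the stem is a rounded vowel (*moreno*, *dojpeu*); -e when the last vowel of the stem is an unrounded vowel (*lorite*, *ama*).
The last vowel of *loke* is /e/, which is an unrounded vowel, so the suffix is -e, giving *lokee*.
*kupo*: last vowel = /o/, a rounded vowel → -gup → *kupogup*.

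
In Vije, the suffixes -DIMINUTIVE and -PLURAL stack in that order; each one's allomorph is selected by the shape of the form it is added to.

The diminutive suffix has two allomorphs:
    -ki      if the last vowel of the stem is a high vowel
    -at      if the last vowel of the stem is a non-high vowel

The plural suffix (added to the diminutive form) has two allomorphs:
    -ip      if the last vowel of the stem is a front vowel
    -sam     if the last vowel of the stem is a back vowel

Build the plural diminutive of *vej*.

vejatsam

*vej*: last vowel = /e/, a non-high vowel → -at → *vejat*.
The diminutive form *vejat*: last vowel = /a/, a back vowel → -sam → *vejatsam*.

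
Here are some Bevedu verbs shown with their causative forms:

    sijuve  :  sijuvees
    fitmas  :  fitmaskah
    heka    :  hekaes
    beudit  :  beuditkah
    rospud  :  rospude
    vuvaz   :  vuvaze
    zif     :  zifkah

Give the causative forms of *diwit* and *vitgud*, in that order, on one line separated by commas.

diwitkah, vitgude

The pattern is voicing of the final sound: -kah when the stem ends in a voiceless consonant (*fitmas*, *beudit*, *zif*); -e when the stem ends in a voiced consonant (*rospud*, *vuvaz*); -es when the stem ends in a vowel (*sijuve*, *heka*).
*diwit* — final sound /t/ (a voiceless consonant) → -kah → *diwitkah*.
*vitgud* — final sound /d/ (a voiced consonant) → -e → *vitgude*.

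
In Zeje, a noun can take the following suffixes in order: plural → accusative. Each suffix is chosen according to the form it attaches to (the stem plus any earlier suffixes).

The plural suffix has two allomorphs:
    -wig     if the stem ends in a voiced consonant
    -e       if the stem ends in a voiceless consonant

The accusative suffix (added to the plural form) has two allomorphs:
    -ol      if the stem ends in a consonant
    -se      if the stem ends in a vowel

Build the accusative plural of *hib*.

The final consonant of *hib* is /b/, which is voiced, so the plural suffix is -wig, giving *hibwig*.
The plural form *hibwig*: final sound = /g/, a consonant → -ol → *hibwigol*.

hibwigol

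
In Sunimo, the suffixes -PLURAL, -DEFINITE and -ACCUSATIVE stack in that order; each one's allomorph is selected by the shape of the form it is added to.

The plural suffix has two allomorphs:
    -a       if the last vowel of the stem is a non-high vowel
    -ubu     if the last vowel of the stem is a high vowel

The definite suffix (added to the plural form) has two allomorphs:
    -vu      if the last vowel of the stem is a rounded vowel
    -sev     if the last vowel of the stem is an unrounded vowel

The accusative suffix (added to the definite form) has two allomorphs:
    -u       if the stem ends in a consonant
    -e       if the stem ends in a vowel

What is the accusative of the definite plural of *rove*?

roveasevu

The last vowel of *rove* is /e/, which is a non-high vowel, so the plural suffix is -a, giving *rovea*.
Since the last vowel of the plural form *rovea* is /a/ (an unrounded vowel), it takes -sev, giving *roveasev*.
The definite form *roveasev*: final sound = /v/, a consonant → -u → *roveasevu*.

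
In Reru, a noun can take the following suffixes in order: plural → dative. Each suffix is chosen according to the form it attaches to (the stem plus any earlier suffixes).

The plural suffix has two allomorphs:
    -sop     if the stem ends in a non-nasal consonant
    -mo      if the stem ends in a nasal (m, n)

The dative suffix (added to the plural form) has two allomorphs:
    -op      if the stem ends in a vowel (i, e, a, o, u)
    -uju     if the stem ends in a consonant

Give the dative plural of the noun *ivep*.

ivepsopuju

Since the final consonant of *ivep* is /p/ (non-nasal), it takes -sop, giving *ivepsop*.
The plural form *ivepsop* — final sound /p/ (a consonant) → -uju → *ivepsopuju*.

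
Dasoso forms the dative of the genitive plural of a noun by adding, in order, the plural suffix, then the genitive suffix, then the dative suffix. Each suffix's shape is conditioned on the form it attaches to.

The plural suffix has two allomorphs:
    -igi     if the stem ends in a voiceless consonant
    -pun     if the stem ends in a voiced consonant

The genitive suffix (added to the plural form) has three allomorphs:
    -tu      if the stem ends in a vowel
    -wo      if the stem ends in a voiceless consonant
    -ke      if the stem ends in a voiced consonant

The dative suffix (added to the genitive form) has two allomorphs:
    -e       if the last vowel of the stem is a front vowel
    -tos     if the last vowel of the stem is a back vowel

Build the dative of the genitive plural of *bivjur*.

bivjurpunkee

*bivjur*: final consonant = /r/, voiced → -pun → *bivjurpun*.
The final sound of the plural form *bivjurpun* is /n/, which is a voiced consonant, so the genitive suffix is -ke, giving *bivjurpunke*.
The genitive form *bivjurpunke*: last vowel = /e/, a front vowel → -e → *bivjurpunkee*.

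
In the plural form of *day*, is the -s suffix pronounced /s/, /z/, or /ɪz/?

The stem *day* ends in a voiced non-sibilant sound.
The plural suffix surfaces as /ɪz/ after sibilants, /s/ after other voiceless consonants, and /z/ after other voiced sounds.
So the plural -s on *day* is pronounced /z/.

/z/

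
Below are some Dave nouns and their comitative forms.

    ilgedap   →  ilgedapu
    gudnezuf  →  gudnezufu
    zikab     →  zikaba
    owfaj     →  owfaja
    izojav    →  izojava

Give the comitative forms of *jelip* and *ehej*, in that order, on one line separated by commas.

The suffix is conditioned by the final consonant: -u when the stem ends in a voiceless consonant (*ilgedap*, *gudnezuf*); -a when the stem ends in a voiced consonant (*zikab*, *owfaj*, *izojav*).
*jelip* — final consonant /p/ (voiceless) → -u → *jelipu*.
*ehej*: final consonant = /j/, voiced → -a → *eheja*.

jelipu, eheja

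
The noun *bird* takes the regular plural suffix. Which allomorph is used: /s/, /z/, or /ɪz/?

The stem *bird* ends in a voiced non-sibilant sound.
The plural suffix surfaces as /ɪz/ after sibilants, /s/ after other voiceless consonants, and /z/ after other voiced sounds.
So the plural -s on *bird* is pronounced /z/.

/z/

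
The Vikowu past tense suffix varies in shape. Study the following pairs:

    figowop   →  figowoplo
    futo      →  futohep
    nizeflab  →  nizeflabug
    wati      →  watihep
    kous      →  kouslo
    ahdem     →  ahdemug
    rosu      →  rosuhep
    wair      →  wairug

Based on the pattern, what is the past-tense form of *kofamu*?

Looking at the final sound of each stem: -lo when the stem ends in a voiceless consonant (*figowop*, *kous*); -ug when the stem ends in a voiced consonant (*nizeflab*, *ahdem*, *wair*); -hep when the stem ends in a vowel (*futo*, *wati*, *rosu*).
*kofamu* — final sound /u/ (a vowel) → -hep → *kofamuhep*.

kofamuhep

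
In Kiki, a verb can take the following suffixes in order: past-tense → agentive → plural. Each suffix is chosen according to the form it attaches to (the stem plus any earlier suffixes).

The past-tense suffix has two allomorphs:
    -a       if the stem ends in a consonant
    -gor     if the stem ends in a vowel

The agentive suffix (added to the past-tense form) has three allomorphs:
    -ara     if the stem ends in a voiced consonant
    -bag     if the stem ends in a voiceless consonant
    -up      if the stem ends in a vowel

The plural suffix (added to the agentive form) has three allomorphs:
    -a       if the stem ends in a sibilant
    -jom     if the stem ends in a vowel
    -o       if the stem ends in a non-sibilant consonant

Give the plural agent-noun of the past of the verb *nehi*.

nehigorarajom

Since the final sound of *nehi* is /i/ (a vowel), it takes -gor, giving *nehigor*.
The final sound of the past-tense form *nehigor* is /r/, which is a voiced consonant, so the agentive suffix is -ara, giving *nehigorara*.
The agentive form *nehigorara*: final sound = /a/, a vowel → -jom → *nehigorarajom*.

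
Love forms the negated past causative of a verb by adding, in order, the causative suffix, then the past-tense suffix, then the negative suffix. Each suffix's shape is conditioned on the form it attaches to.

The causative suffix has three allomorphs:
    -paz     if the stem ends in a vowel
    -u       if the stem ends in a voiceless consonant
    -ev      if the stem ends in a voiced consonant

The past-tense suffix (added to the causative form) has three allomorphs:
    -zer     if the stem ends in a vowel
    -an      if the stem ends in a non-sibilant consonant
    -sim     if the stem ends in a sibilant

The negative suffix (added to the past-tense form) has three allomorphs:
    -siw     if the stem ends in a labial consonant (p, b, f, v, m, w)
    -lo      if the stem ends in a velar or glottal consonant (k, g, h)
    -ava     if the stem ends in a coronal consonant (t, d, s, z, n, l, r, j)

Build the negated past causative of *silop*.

silopuzerava

*silop*: final sound = /p/, a voiceless consonant → -u → *silopu*.
The causative form *silopu*: final sound = /u/, a vowel → -zer → *silopuzer*.
The past-tense form *silopuzer*: final consonant = /r/, coronal → -ava → *silopuzerava*.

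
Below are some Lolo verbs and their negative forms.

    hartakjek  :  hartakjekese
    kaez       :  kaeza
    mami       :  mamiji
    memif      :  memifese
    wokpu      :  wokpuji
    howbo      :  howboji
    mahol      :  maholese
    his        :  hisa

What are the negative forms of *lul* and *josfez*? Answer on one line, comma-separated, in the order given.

The pattern is sibilance of the final sound: -a when the stem ends in a sibilant (*kaez*, *his*); -ese when the stem ends in a non-sibilant consonant (*hartakjek*, *memif*, *mahol*); -ji when the stem ends in a vowel (*mami*, *wokpu*, *howbo*).
*lul* — final sound /l/ (a non-sibilant consonant) → -ese → *lulese*.
Since the final sound of *josfez* is /z/ (a sibilant), it takes -a, giving *josfeza*.

lulese, josfeza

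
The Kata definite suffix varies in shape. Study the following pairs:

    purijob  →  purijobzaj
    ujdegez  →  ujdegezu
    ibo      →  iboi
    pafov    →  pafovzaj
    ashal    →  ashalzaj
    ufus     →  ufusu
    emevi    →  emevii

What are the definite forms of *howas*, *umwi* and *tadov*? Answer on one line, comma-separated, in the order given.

howasu, umwii, tadovzaj

Looking at the final sound of each stem: -u when the stem ends in a sibilant (*ujdegez*, *ufus*); -zaj when the stem ends in a non-sibilant consonant (*purijob*, *pafov*, *ashal*); -i when the stem ends in a vowel (*ibo*, *emevi*).
*howas*: final sound = /s/, a sibilant → -u → *howasu*.
*umwi*: final sound = /i/, a vowel → -i → *umwii*.
*tadov*: final sound = /v/, a non-sibilant consonant → -zaj → *tadovzaj*.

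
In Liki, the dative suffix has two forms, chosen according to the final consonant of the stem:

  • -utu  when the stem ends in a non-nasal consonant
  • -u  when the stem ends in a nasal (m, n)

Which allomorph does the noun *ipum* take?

*ipum* — final consonant /m/ (a nasal) → -u.

-u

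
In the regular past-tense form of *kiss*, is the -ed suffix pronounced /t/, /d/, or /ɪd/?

The stem *kiss* ends in a voiceless consonant other than /t/.
The -ed suffix is realized as /ɪd/ after /t, d/; as /t/ after other voiceless consonants; and as /d/ after other voiced sounds.
So -ed on *kiss* is pronounced /t/.

/t/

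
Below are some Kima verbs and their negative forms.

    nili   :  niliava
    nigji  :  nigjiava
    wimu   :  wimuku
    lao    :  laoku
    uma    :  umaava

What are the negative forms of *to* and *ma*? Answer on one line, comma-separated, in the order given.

toku, maava

The suffix is conditioned by the last vowel: -ku when the last vowel of the stem is a rounded vowel (*wimu*, *lao*); -ava when the last vowel of the stem is an unrounded vowel (*nili*, *nigji*, *uma*).
*to* — last vowel /o/ (a rounded vowel) → -ku → *toku*.
*ma*: last vowel = /a/, an unrounded vowel → -ava → *maava*.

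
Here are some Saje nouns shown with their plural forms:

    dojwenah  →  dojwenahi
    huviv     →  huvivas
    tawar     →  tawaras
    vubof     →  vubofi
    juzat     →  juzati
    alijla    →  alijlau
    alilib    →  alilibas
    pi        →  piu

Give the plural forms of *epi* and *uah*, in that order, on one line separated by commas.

Looking at the final sound of each stem: -i when the stem ends in a voiceless consonant (*dojwenah*, *vubof*, *juzat*); -as when the stem ends in a voiced consonant (*huviv*, *tawar*, *alilib*); -u when the stem ends in a vowel (*alijla*, *pi*).
The final sound of *epi* is /i/, which is a vowel, so the suffix is -u, giving *epiu*.
Since the final sound of *uah* is /h/ (a voiceless consonant), it takes -i, giving *uahi*.

epiu, uahi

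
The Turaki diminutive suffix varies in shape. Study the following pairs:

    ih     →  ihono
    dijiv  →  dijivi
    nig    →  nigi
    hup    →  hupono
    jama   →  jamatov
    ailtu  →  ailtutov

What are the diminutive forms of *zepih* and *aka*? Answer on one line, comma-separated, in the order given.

zepihono, akatov

The pattern is voicing of the final sound: -ono when the stem ends in a voiceless consonant (*ih*, *hup*); -i when the stem ends in a voiced consonant (*dijiv*, *nig*); -tov when the stem ends in a vowel (*jama*, *ailtu*).
The final sound of *zepih* is /h/, which is a voiceless consonant, so the suffix is -ono, giving *zepihono*.
Since the final sound of *aka* is /a/ (a vowel), it takes -tov, giving *akatov*.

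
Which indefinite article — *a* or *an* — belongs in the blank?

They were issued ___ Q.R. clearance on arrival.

The indefinite article is chosen by the initial *sound* of the following word, not its spelling.
The initialism *Q.R.* is read letter by letter; the first letter, Q, is pronounced /kjuː/, which begins with a consonant sound.
So the article is *a*: They were issued a Q.R. clearance on arrival.

a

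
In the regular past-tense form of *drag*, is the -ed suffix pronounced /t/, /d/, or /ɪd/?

/d/

The stem *drag* ends in a voiced sound other than /d/.
The -ed suffix is realized as /ɪd/ after /t, d/; as /t/ after other voiceless consonants; and as /d/ after other voiced sounds.
So -ed on *drag* is pronounced /d/.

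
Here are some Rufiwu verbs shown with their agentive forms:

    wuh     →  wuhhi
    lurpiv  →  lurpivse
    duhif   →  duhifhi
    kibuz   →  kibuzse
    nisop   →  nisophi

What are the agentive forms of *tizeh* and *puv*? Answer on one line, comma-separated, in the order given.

Looking at the final consonant of each stem: -hi when the stem ends in a voiceless consonant (*wuh*, *duhif*, *nisop*); -se when the stem ends in a voiced consonant (*lurpiv*, *kibuz*).
The final consonant of *tizeh* is /h/, which is voiceless, so the suffix is -hi, giving *tizehhi*.
Since the final consonant of *puv* is /v/ (voiced), it takes -se, giving *puvse*.

tizehhi, puvse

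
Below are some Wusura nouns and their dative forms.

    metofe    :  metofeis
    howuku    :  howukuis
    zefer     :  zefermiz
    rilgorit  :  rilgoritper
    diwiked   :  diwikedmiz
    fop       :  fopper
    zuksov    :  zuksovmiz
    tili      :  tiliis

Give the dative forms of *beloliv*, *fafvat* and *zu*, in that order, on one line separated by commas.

The pattern is voicing of the final sound: -per when the stem ends in a voiceless consonant (*rilgorit*, *fop*); -miz when the stem ends in a voiced consonant (*zefer*, *diwiked*, *zuksov*); -is when the stem ends in a vowel (*metofe*, *howuku*, *tili*).
*beloliv*: final sound = /v/, a voiced consonant → -miz → *belolivmiz*.
The final sound of *fafvat* is /t/, which is a voiceless consonant, so the suffix is -per, giving *fafvatper*.
*zu*: final sound = /u/, a vowel → -is → *zuis*.

belolivmiz, fafvatper, zuis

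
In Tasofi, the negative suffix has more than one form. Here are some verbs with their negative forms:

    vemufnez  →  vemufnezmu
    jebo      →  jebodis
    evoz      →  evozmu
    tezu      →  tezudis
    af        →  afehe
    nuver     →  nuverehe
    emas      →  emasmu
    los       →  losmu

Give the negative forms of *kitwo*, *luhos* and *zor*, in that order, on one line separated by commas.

kitwodis, luhosmu, zorehe

The suffix is conditioned by the final sound: -mu when the stem ends in a sibilant (*vemufnez*, *evoz*, *emas*, *los*); -ehe when the stem ends in a non-sibilant consonant (*af*, *nuver*); -dis when the stem ends in a vowel (*jebo*, *tezu*).
The final sound of *kitwo* is /o/, which is a vowel, so the suffix is -dis, giving *kitwodis*.
Since the final sound of *luhos* is /s/ (a sibilant), it takes -mu, giving *luhosmu*.
Since the final sound of *zor* is /r/ (a non-sibilant consonant), it takes -ehe, giving *zorehe*.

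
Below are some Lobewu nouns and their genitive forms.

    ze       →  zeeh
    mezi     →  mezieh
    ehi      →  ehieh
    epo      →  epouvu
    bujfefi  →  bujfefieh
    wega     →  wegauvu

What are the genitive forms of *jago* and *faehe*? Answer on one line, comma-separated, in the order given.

The alternation tracks the last vowel of the stem — -eh when the last vowel of the stem is a front vowel (*ze*, *mezi*, *ehi*, *bujfefi*); -uvu when the last vowel of the stem is a back vowel (*epo*, *wega*).
The last vowel of *jago* is /o/, which is a back vowel, so the suffix is -uvu, giving *jagouvu*.
The last vowel of *faehe* is /e/, which is a front vowel, so the suffix is -eh, giving *faeheeh*.

jagouvu, faeheeh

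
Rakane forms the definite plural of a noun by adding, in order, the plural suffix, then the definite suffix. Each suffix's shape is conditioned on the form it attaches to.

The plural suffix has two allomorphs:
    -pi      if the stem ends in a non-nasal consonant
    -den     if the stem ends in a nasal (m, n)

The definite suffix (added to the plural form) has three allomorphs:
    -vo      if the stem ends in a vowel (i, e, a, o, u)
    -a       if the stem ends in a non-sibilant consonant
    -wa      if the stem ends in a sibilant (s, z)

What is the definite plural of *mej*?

*mej* — final consonant /j/ (non-nasal) → -pi → *mejpi*.
The plural form *mejpi*: final sound = /i/, a vowel → -vo → *mejpivo*.

mejpivo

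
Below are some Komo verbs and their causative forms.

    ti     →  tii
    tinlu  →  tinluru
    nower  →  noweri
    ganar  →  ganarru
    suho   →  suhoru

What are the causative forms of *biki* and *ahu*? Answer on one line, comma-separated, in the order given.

bikii, ahuru

Looking at the last vowel of each stem: -i when the last vowel of the stem is a front vowel (*ti*, *nower*); -ru when the last vowel of the stem is a back vowel (*tinlu*, *ganar*, *suho*).
*biki*: last vowel = /i/, a front vowel → -i → *bikii*.
*ahu*: last vowel = /u/, a back vowel → -ru → *ahuru*.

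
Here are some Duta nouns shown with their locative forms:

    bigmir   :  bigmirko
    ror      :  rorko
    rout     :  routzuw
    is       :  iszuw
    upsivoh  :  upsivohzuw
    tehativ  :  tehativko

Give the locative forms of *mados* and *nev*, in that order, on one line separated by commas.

The pattern is voicing of the final consonant: -zuw when the stem ends in a voiceless consonant (*rout*, *is*, *upsivoh*); -ko when the stem ends in a voiced consonant (*bigmir*, *ror*, *tehativ*).
Since the final consonant of *mados* is /s/ (voiceless), it takes -zuw, giving *madoszuw*.
*nev*: final consonant = /v/, voiced → -ko → *nevko*.

madoszuw, nevko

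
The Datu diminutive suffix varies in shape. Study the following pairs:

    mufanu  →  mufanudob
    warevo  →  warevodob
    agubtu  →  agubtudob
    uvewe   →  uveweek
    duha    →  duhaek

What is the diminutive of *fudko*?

fudkodob

Looking at the last vowel of each stem: -dob when the last vowel of the stem is a rounded vowel (*mufanu*, *warevo*, *agubtu*); -ek when the last vowel of the stem is an unrounded vowel (*uvewe*, *duha*).
Since the last vowel of *fudko* is /o/ (a rounded vowel), it takes -dob, giving *fudkodob*.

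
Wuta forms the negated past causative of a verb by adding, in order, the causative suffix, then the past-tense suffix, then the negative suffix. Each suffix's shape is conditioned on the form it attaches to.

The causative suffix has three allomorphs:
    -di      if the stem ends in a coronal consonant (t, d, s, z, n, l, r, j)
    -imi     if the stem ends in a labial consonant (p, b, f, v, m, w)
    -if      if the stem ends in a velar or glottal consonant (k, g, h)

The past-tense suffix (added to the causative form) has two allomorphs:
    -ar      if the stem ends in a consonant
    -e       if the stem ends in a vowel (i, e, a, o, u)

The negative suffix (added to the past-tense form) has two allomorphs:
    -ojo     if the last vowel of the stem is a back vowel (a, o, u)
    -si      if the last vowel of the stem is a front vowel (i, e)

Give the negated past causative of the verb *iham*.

ihamimiesi

The final consonant of *iham* is /m/, which is labial, so the causative suffix is -imi, giving *ihamimi*.
Since the final sound of the causative form *ihamimi* is /i/ (a vowel), it takes -e, giving *ihamimie*.
The last vowel of the past-tense form *ihamimie* is /e/, which is a front vowel, so the negative suffix is -si, giving *ihamimiesi*.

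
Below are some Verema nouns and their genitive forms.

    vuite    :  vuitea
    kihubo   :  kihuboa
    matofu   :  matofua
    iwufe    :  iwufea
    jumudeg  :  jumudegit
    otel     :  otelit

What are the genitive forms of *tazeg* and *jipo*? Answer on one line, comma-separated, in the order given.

The alternation tracks the final sound of the stem — -it when the stem ends in a consonant (*jumudeg*, *otel*); -a when the stem ends in a vowel (*vuite*, *kihubo*, *matofu*, *iwufe*).
*tazeg*: final sound = /g/, a consonant → -it → *tazegit*.
*jipo* — final sound /o/ (a vowel) → -a → *jipoa*.

tazegit, jipoa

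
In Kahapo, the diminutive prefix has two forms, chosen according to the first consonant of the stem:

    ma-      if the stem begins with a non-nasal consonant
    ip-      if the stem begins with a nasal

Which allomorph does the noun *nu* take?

ip-

*nu* — first consonant /n/ (a nasal) → ip-.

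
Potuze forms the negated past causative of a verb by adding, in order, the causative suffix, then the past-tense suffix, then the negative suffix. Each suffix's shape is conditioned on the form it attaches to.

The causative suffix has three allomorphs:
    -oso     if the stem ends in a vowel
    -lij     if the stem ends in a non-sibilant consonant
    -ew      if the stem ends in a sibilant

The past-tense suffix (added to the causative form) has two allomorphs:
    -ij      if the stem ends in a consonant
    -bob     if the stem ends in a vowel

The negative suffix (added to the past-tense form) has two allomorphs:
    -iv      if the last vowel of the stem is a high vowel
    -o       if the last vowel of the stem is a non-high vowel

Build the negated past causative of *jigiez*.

Since the final sound of *jigiez* is /z/ (a sibilant), it takes -ew, giving *jigiezew*.
The final sound of the causative form *jigiezew* is /w/, which is a consonant, so the past-tense suffix is -ij, giving *jigiezewij*.
The last vowel of the past-tense form *jigiezewij* is /i/, which is a high vowel, so the negative suffix is -iv, giving *jigiezewijiv*.

jigiezewijiv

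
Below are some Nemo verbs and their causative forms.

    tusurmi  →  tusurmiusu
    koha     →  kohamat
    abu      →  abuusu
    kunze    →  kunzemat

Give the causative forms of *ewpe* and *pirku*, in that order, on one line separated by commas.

ewpemat, pirkuusu

The suffix is conditioned by the last vowel: -usu when the last vowel of the stem is a high vowel (*tusurmi*, *abu*); -mat when the last vowel of the stem is a non-high vowel (*koha*, *kunze*).
*ewpe* — last vowel /e/ (a non-high vowel) → -mat → *ewpemat*.
*pirku*: last vowel = /u/, a high vowel → -usu → *pirkuusu*.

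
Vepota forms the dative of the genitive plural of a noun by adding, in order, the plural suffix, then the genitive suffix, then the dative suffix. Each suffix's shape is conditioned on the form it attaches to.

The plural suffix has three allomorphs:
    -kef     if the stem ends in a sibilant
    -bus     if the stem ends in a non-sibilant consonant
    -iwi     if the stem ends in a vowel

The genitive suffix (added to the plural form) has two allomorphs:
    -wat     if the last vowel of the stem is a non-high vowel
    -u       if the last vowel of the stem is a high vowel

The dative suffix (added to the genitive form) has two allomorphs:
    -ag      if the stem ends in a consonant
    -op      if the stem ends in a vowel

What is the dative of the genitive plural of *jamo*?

Since the final sound of *jamo* is /o/ (a vowel), it takes -iwi, giving *jamoiwi*.
The plural form *jamoiwi* — last vowel /i/ (a high vowel) → -u → *jamoiwiu*.
The genitive form *jamoiwiu* — final sound /u/ (a vowel) → -op → *jamoiwiuop*.

jamoiwiuop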